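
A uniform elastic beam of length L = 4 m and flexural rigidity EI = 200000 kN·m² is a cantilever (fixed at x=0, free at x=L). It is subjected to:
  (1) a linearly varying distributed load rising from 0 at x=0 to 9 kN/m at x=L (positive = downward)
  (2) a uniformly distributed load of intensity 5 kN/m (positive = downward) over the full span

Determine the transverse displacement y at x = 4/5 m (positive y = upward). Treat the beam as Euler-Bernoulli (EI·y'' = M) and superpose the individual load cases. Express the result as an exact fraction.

Load 1 — triangular load w₀=9 kN/m (0→w₀ over full span):
  y_1 = (w₀Lx³/12-w₀L²x²/6-w₀x⁵/(120L))/EI = (9·4·(4/5)³/12-9·4²·(4/5)²/6-9·(4/5)⁵/(120·4))/200000 = -6753/97656250 m
Load 2 — uniform load w=5 kN/m over full span:
  y_2 = -wx²(x²-4Lx+6L²)/(24EI) = -5·(4/5)²·((4/5)²-4·4·(4/5)+6·4²)/(24·200000) = -131/2343750 m
Superposition: y = Σ y_i = -18317/146484375 m ≈ -0.000125 m

y(4/5) = -18317/146484375 m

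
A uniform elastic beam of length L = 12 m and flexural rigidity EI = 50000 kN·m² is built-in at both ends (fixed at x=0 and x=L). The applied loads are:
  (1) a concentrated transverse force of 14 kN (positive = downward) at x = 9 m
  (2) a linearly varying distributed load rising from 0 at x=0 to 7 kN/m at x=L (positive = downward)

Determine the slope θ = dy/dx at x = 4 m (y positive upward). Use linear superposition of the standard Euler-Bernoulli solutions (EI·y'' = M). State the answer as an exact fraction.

Load 1 — point force P=14 kN at a=9 m (b=L-a=3):
  θ_1 = -Pb²x(2aL-(3a+b)x)/(2L³EI)  [x≤a] = -14·3²·4·(2·9·12-(3·9+3)·4)/(2·12³·50000) = -7/25000 rad
Load 2 — triangular load w₀=7 kN/m (0→w₀ over full span):
  θ_2 = -w₀(2x(L-x)(L-2x)(x+2L)+x²(L-x)²)/(120LEI) = -7·(2·4·(12-4)·(12-2·4)·(4+2·12)+4²·(12-4)²)/(120·12·50000) = -112/140625 rad
Superposition: θ = Σ θ_i = -1211/1125000 rad ≈ -0.001076 rad

θ(4) = -1211/1125000 rad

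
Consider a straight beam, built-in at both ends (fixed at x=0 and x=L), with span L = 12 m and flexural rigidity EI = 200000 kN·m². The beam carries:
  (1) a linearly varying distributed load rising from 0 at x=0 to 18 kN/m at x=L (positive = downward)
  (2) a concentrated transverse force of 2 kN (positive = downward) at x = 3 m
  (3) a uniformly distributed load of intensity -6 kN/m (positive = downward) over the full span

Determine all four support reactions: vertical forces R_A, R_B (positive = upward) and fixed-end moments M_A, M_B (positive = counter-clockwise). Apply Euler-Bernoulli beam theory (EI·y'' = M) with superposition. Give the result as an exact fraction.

R_A = -153/80 kN, M_A = 711/40 kN·m, R_B = 3193/80 kN, M_B = -2349/40 kN·m

Load 1 — triangular load w₀=18 kN/m (0→w₀ over full span):
  R_A = 3w₀L/20 = 3·18·12/20 = 162/5 kN
  M_A = w₀L²/30 = 18·12²/30 = 432/5 kN·m
  R_B = 7w₀L/20 = 7·18·12/20 = 378/5 kN
  M_B = -w₀L²/20 = -18·12²/20 = -648/5 kN·m
Load 2 — point force P=2 kN at a=3 m (b=L-a=9):
  R_A = Pb²(3a+b)/L³ = 2·9²·(3·3+9)/12³ = 27/16 kN
  M_A = Pab²/L² = 2·3·9²/12² = 27/8 kN·m
  R_B = Pa²(a+3b)/L³ = 2·3²·(3+3·9)/12³ = 5/16 kN
  M_B = -Pa²b/L² = -2·3²·9/12² = -9/8 kN·m
Load 3 — uniform load w=-6 kN/m over full span:
  R_A = wL/2 = (-6)·12/2 = -36 kN
  M_A = wL²/12 = (-6)·12²/12 = -72 kN·m
  R_B = wL/2 = (-6)·12/2 = -36 kN
  M_B = -wL²/12 = -(-6)·12²/12 = 72 kN·m
Superposition: R_A = -153/80 kN, M_A = 711/40 kN·m, R_B = 3193/80 kN, M_B = -2349/40 kN·m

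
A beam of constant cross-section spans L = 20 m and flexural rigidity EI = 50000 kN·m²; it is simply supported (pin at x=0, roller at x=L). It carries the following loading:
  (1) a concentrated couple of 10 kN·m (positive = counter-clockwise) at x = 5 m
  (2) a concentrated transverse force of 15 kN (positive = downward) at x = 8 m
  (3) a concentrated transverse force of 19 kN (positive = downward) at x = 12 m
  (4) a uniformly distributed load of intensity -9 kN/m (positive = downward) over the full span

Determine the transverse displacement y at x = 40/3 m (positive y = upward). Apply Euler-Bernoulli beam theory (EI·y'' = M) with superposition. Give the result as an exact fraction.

Load 1 — applied couple M₀=10 kN·m at a=5 m (b=L-a=15):
  y_1 = (M₀x³/(6L)-M₀(x-a)²/2+C₁x)/EI  [x>a] with C₁=M₀(3b²-L²)/(6L)=275/12 = (10·(40/3)³/(6·20)-10·((40/3)-5)²/2+(275/12)·(40/3))/50000 = 101/32400 m
Load 2 — point force P=15 kN at a=8 m (b=L-a=12):
  y_2 = -Pa(L-x)(2Lx-a²-x²)/(6LEI)  [x>a] = -15·8·(20-(40/3))·(2·20·(40/3)-8²-(40/3)²)/(6·20·50000) = -656/16875 m
Load 3 — point force P=19 kN at a=12 m (b=L-a=8):
  y_3 = -Pa(L-x)(2Lx-a²-x²)/(6LEI)  [x>a] = -19·12·(20-(40/3))·(2·20·(40/3)-12²-(40/3)²)/(6·20·50000) = -4522/84375 m
Load 4 — uniform load w=-9 kN/m over full span:
  y_4 = -wx(L³-2Lx²+x³)/(24EI) = -(-9)·(40/3)·(20³-2·20·(40/3)²+(40/3)³)/(24·50000) = 44/135 m
Superposition: y = Σ y_i = 958129/4050000 m ≈ 0.236575 m

y(40/3) = 958129/4050000 m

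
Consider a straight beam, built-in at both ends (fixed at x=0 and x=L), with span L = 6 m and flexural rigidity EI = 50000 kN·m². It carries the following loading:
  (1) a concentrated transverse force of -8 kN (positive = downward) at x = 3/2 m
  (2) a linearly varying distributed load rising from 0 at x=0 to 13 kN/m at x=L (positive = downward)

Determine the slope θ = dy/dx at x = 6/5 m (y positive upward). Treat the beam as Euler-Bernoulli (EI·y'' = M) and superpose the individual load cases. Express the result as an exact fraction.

θ(6/5) = -4527/31250000 rad

Load 1 — point force P=-8 kN at a=3/2 m (b=L-a=9/2):
  θ_1 = -Pb²x(2aL-(3a+b)x)/(2L³EI)  [x≤a] = -(-8)·(9/2)²·(6/5)·(2·(3/2)·6-(3·(3/2)+(9/2))·(6/5))/(2·6³·50000) = 81/1250000 rad
Load 2 — triangular load w₀=13 kN/m (0→w₀ over full span):
  θ_2 = -w₀(2x(L-x)(L-2x)(x+2L)+x²(L-x)²)/(120LEI) = -13·(2·(6/5)·(6-(6/5))·(6-2·(6/5))·((6/5)+2·6)+(6/5)²·(6-(6/5))²)/(120·6·50000) = -819/3906250 rad
Superposition: θ = Σ θ_i = -4527/31250000 rad ≈ -0.000145 rad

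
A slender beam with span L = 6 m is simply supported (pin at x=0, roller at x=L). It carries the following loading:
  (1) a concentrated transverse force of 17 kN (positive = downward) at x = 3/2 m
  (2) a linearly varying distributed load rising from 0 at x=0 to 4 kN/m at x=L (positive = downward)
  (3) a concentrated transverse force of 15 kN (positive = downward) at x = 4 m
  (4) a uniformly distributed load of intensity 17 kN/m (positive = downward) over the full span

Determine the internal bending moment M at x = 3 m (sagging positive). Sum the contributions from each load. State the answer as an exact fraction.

Load 1 — point force P=17 kN at a=3/2 m (b=L-a=9/2):
  M_1 = Pa(L-x)/L  [x>a] = 17·(3/2)·(6-3)/6 = 51/4 kN·m
Load 2 — triangular load w₀=4 kN/m (0→w₀ over full span):
  M_2 = w₀Lx/6 - w₀x³/(6L) = 4·6·3/6 - 4·3³/(6·6) = 9 kN·m
Load 3 — point force P=15 kN at a=4 m (b=L-a=2):
  M_3 = Pbx/L  [x≤a] = 15·2·3/6 = 15 kN·m
Load 4 — uniform load w=17 kN/m over full span:
  M_4 = wx(L-x)/2 = 17·3·(6-3)/2 = 153/2 kN·m
Superposition: M = Σ M_i = 453/4 kN·m ≈ 113.250000 kN·m

M(3) = 453/4 kN·m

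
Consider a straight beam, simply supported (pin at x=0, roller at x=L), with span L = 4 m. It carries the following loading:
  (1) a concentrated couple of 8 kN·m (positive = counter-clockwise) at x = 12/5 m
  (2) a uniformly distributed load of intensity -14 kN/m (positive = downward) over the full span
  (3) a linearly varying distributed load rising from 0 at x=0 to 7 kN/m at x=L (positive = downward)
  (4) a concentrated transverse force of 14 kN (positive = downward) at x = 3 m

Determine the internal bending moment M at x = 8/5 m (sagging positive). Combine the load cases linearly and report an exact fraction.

Load 1 — applied couple M₀=8 kN·m at a=12/5 m (b=L-a=8/5):
  M_1 = M₀x/L  [x≤a] = 8·(8/5)/4 = 16/5 kN·m
Load 2 — uniform load w=-14 kN/m over full span:
  M_2 = wx(L-x)/2 = (-14)·(8/5)·(4-(8/5))/2 = -672/25 kN·m
Load 3 — triangular load w₀=7 kN/m (0→w₀ over full span):
  M_3 = w₀Lx/6 - w₀x³/(6L) = 7·4·(8/5)/6 - 7·(8/5)³/(6·4) = 784/125 kN·m
Load 4 — point force P=14 kN at a=3 m (b=L-a=1):
  M_4 = Pbx/L  [x≤a] = 14·1·(8/5)/4 = 28/5 kN·m
Superposition: M = Σ M_i = -1476/125 kN·m ≈ -11.808000 kN·m

M(8/5) = -1476/125 kN·m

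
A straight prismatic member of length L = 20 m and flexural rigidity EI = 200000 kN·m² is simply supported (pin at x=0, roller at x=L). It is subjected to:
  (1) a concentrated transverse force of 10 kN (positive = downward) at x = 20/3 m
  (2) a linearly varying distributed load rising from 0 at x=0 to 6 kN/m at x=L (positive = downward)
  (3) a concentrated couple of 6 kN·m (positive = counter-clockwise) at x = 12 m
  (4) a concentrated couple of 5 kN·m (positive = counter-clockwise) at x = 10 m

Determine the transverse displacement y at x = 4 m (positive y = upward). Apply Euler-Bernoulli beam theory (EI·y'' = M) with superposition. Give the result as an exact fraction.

Load 1 — point force P=10 kN at a=20/3 m (b=L-a=40/3):
  y_1 = -Pbx(L²-b²-x²)/(6LEI)  [x≤a] = -10·(40/3)·4·(20²-(40/3)²-4²)/(6·20·200000) = -232/50625 m
Load 2 — triangular load w₀=6 kN/m (0→w₀ over full span):
  y_2 = -w₀x(7L⁴-10L²x²+3x⁴)/(360LEI) = -6·4·(7·20⁴-10·20²·4²+3·4⁴)/(360·20·200000) = -1376/78125 m
Load 3 — applied couple M₀=6 kN·m at a=12 m (b=L-a=8):
  y_3 = (M₀x³/(6L)+C₁x)/EI  [x≤a] with C₁=M₀(3b²-L²)/(6L)=-52/5 = (6·4³/(6·20)+(-52/5)·4)/200000 = -3/15625 m
Load 4 — applied couple M₀=5 kN·m at a=10 m (b=L-a=10):
  y_4 = (M₀x³/(6L)+C₁x)/EI  [x≤a] with C₁=M₀(3b²-L²)/(6L)=-25/6 = (5·4³/(6·20)+(-25/6)·4)/200000 = -7/100000 m
Superposition: y = Σ y_i = -4547647/202500000 m ≈ -0.022458 m

y(4) = -4547647/202500000 m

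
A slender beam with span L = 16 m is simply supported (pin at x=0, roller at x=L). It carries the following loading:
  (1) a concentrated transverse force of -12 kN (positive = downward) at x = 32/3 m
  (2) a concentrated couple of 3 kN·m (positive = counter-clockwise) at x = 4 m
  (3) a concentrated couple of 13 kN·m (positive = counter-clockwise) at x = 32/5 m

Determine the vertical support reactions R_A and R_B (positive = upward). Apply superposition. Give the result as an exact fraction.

Load 1 — point force P=-12 kN at a=32/3 m (b=L-a=16/3):
  R_A = Pb/L = (-12)·(16/3)/16 = -4 kN
  R_B = Pa/L = (-12)·(32/3)/16 = -8 kN
Load 2 — applied couple M₀=3 kN·m at a=4 m (b=L-a=12):
  R_A = M₀/L = 3/16 kN
  R_B = -M₀/L = -3/16 kN
Load 3 — applied couple M₀=13 kN·m at a=32/5 m (b=L-a=48/5):
  R_A = M₀/L = 13/16 kN
  R_B = -M₀/L = -13/16 kN
Superposition: R_A = -3 kN, R_B = -9 kN

R_A = -3 kN, R_B = -9 kN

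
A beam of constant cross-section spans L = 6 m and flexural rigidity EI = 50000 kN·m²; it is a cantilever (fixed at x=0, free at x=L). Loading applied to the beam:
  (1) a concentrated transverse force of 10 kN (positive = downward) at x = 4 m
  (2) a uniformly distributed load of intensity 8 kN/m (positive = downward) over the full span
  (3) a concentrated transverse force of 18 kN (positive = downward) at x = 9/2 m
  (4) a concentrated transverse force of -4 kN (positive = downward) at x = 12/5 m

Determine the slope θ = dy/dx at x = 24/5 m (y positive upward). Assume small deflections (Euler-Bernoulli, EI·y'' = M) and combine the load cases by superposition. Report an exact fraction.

θ(24/5) = -268213/25000000 rad

Load 1 — point force P=10 kN at a=4 m (b=L-a=2):
  θ_1 = -Pa²/(2EI)  [x>a] = -10·4²/(2·50000) = -1/625 rad
Load 2 — uniform load w=8 kN/m over full span:
  θ_2 = -wx(x²-3Lx+3L²)/(6EI) = -8·(24/5)·((24/5)²-3·6·(24/5)+3·6²)/(6·50000) = -2232/390625 rad
Load 3 — point force P=18 kN at a=9/2 m (b=L-a=3/2):
  θ_3 = -Pa²/(2EI)  [x>a] = -18·(9/2)²/(2·50000) = -729/200000 rad
Load 4 — point force P=-4 kN at a=12/5 m (b=L-a=18/5):
  θ_4 = -Pa²/(2EI)  [x>a] = -(-4)·(12/5)²/(2·50000) = 18/78125 rad
Superposition: θ = Σ θ_i = -268213/25000000 rad ≈ -0.010729 rad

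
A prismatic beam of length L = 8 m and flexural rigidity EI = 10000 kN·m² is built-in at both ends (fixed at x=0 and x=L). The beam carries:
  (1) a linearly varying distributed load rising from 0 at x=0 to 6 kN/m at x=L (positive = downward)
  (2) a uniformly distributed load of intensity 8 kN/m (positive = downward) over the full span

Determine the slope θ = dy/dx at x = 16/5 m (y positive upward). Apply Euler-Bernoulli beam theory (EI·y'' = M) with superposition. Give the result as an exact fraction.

θ(16/5) = -928/390625 rad

Load 1 — triangular load w₀=6 kN/m (0→w₀ over full span):
  θ_1 = -w₀(2x(L-x)(L-2x)(x+2L)+x²(L-x)²)/(120LEI) = -6·(2·(16/5)·(8-(16/5))·(8-2·(16/5))·((16/5)+2·8)+(16/5)²·(8-(16/5))²)/(120·8·10000) = -288/390625 rad
Load 2 — uniform load w=8 kN/m over full span:
  θ_2 = -wx(L-x)(L-2x)/(12EI) = -8·(16/5)·(8-(16/5))·(8-2·(16/5))/(12·10000) = -128/78125 rad
Superposition: θ = Σ θ_i = -928/390625 rad ≈ -0.002376 rad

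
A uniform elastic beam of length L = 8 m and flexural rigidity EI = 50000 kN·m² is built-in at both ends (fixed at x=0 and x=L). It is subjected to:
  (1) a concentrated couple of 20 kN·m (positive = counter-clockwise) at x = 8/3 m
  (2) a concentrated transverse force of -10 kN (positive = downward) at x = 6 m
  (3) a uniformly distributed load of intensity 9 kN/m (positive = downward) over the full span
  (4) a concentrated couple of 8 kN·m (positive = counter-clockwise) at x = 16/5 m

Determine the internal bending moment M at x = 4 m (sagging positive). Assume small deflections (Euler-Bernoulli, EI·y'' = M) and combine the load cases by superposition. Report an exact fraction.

M(4) = 349/30 kN·m

Load 1 — applied couple M₀=20 kN·m at a=8/3 m (b=L-a=16/3):
  M_1 = R_Ax - M_A - M₀  [x>a] with R_A=10/3, M_A=0 = (10/3)·4 - 0 - 20 = -20/3 kN·m
Load 2 — point force P=-10 kN at a=6 m (b=L-a=2):
  M_2 = Pb²(3a+b)x/L³ - Pab²/L²  [x≤a] = (-10)·2²·(3·6+2)·4/8³ - (-10)·6·2²/8² = -5/2 kN·m
Load 3 — uniform load w=9 kN/m over full span:
  M_3 = wLx/2 - wL²/12 - wx²/2 = 9·8·4/2 - 9·8²/12 - 9·4²/2 = 24 kN·m
Load 4 — applied couple M₀=8 kN·m at a=16/5 m (b=L-a=24/5):
  M_4 = R_Ax - M_A - M₀  [x>a] with R_A=36/25, M_A=24/25 = (36/25)·4 - (24/25) - 8 = -16/5 kN·m
Superposition: M = Σ M_i = 349/30 kN·m ≈ 11.633333 kN·m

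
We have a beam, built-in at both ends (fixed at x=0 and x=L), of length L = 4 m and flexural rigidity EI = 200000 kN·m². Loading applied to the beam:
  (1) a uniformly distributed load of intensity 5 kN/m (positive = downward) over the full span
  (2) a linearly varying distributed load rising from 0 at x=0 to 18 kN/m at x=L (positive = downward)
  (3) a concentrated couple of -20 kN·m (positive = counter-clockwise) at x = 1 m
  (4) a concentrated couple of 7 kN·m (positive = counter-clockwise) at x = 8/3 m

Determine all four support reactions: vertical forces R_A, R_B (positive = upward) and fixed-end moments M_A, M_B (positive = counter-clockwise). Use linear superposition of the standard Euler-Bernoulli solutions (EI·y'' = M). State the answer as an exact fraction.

Load 1 — uniform load w=5 kN/m over full span:
  R_A = wL/2 = 5·4/2 = 10 kN
  M_A = wL²/12 = 5·4²/12 = 20/3 kN·m
  R_B = wL/2 = 5·4/2 = 10 kN
  M_B = -wL²/12 = -5·4²/12 = -20/3 kN·m
Load 2 — triangular load w₀=18 kN/m (0→w₀ over full span):
  R_A = 3w₀L/20 = 3·18·4/20 = 54/5 kN
  M_A = w₀L²/30 = 18·4²/30 = 48/5 kN·m
  R_B = 7w₀L/20 = 7·18·4/20 = 126/5 kN
  M_B = -w₀L²/20 = -18·4²/20 = -72/5 kN·m
Load 3 — applied couple M₀=-20 kN·m at a=1 m (b=L-a=3):
  R_A = 6M₀ab/L³ = 6·(-20)·1·3/4³ = -45/8 kN
  M_A = M₀b(2a-b)/L² = (-20)·3·(2·1-3)/4² = 15/4 kN·m
  R_B = -6M₀ab/L³ = -6·(-20)·1·3/4³ = 45/8 kN
  M_B = M₀a(2b-a)/L² = (-20)·1·(2·3-1)/4² = -25/4 kN·m
Load 4 — applied couple M₀=7 kN·m at a=8/3 m (b=L-a=4/3):
  R_A = 6M₀ab/L³ = 6·7·(8/3)·(4/3)/4³ = 7/3 kN
  M_A = M₀b(2a-b)/L² = 7·(4/3)·(2·(8/3)-(4/3))/4² = 7/3 kN·m
  R_B = -6M₀ab/L³ = -6·7·(8/3)·(4/3)/4³ = -7/3 kN
  M_B = M₀a(2b-a)/L² = 7·(8/3)·(2·(4/3)-(8/3))/4² = 0 kN·m
Superposition: R_A = 2101/120 kN, M_A = 447/20 kN·m, R_B = 4619/120 kN, M_B = -1639/60 kN·m

R_A = 2101/120 kN, M_A = 447/20 kN·m, R_B = 4619/120 kN, M_B = -1639/60 kN·m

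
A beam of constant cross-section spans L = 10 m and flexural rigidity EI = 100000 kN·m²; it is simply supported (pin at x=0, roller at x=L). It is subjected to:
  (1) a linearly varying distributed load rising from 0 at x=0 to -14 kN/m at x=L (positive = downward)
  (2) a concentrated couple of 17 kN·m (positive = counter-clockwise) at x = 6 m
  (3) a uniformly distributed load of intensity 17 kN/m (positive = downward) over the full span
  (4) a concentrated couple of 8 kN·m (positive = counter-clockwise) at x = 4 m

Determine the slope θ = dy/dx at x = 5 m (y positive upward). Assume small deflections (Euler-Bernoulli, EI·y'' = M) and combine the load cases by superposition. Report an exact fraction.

θ(5) = 383/1440000 rad

Load 1 — triangular load w₀=-14 kN/m (0→w₀ over full span):
  θ_1 = -w₀(7L⁴-30L²x²+15x⁴)/(360LEI) = -(-14)·(7·10⁴-30·10²·5²+15·5⁴)/(360·10·100000) = 49/288000 rad
Load 2 — applied couple M₀=17 kN·m at a=6 m (b=L-a=4):
  θ_2 = (M₀x²/(2L)+C₁)/EI  [x≤a] with C₁=M₀(3b²-L²)/(6L)=-221/15 = (17·5²/(2·10)+(-221/15))/100000 = 391/6000000 rad
Load 3 — uniform load w=17 kN/m over full span:
  θ_3 = -w(L³-6Lx²+4x³)/(24EI) = -17·(10³-6·10·5²+4·5³)/(24·100000) = 0 rad
Load 4 — applied couple M₀=8 kN·m at a=4 m (b=L-a=6):
  θ_4 = (M₀x²/(2L)-M₀(x-a)+C₁)/EI  [x>a] with C₁=M₀(3b²-L²)/(6L)=16/15 = (8·5²/(2·10)-8·(5-4)+(16/15))/100000 = 23/750000 rad
Superposition: θ = Σ θ_i = 383/1440000 rad ≈ 0.000266 rad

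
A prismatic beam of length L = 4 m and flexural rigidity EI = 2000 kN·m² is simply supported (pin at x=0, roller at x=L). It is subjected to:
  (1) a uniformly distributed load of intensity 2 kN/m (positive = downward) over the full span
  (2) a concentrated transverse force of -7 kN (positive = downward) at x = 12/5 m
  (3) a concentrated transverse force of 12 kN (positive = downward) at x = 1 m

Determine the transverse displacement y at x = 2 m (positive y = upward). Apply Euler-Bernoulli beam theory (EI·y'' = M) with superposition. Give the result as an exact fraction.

Load 1 — uniform load w=2 kN/m over full span:
  y_1 = -wx(L³-2Lx²+x³)/(24EI) = -2·2·(4³-2·4·2²+2³)/(24·2000) = -1/300 m
Load 2 — point force P=-7 kN at a=12/5 m (b=L-a=8/5):
  y_2 = -Pbx(L²-b²-x²)/(6LEI)  [x≤a] = -(-7)·(8/5)·2·(4²-(8/5)²-2²)/(6·4·2000) = 413/93750 m
Load 3 — point force P=12 kN at a=1 m (b=L-a=3):
  y_3 = -Pa(L-x)(2Lx-a²-x²)/(6LEI)  [x>a] = -12·1·(4-2)·(2·4·2-1²-2²)/(6·4·2000) = -11/2000 m
Superposition: y = Σ y_i = -1107/250000 m ≈ -0.004428 m

y(2) = -1107/250000 m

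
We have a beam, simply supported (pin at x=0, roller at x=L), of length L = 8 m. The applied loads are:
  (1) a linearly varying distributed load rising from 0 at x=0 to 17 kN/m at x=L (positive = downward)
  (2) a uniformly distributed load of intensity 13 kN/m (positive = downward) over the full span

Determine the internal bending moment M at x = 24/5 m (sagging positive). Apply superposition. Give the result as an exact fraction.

M(24/5) = 21184/125 kN·m

Load 1 — triangular load w₀=17 kN/m (0→w₀ over full span):
  M_1 = w₀Lx/6 - w₀x³/(6L) = 17·8·(24/5)/6 - 17·(24/5)³/(6·8) = 8704/125 kN·m
Load 2 — uniform load w=13 kN/m over full span:
  M_2 = wx(L-x)/2 = 13·(24/5)·(8-(24/5))/2 = 2496/25 kN·m
Superposition: M = Σ M_i = 21184/125 kN·m ≈ 169.472000 kN·m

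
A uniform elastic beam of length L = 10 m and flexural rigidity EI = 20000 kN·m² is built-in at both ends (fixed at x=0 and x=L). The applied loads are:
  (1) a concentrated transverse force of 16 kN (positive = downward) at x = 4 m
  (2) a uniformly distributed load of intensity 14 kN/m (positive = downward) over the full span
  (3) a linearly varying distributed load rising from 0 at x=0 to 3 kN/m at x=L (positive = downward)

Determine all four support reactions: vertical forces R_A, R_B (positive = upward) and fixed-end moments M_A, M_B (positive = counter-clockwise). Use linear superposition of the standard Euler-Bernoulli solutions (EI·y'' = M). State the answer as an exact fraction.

Load 1 — point force P=16 kN at a=4 m (b=L-a=6):
  R_A = Pb²(3a+b)/L³ = 16·6²·(3·4+6)/10³ = 1296/125 kN
  M_A = Pab²/L² = 16·4·6²/10² = 576/25 kN·m
  R_B = Pa²(a+3b)/L³ = 16·4²·(4+3·6)/10³ = 704/125 kN
  M_B = -Pa²b/L² = -16·4²·6/10² = -384/25 kN·m
Load 2 — uniform load w=14 kN/m over full span:
  R_A = wL/2 = 14·10/2 = 70 kN
  M_A = wL²/12 = 14·10²/12 = 350/3 kN·m
  R_B = wL/2 = 14·10/2 = 70 kN
  M_B = -wL²/12 = -14·10²/12 = -350/3 kN·m
Load 3 — triangular load w₀=3 kN/m (0→w₀ over full span):
  R_A = 3w₀L/20 = 3·3·10/20 = 9/2 kN
  M_A = w₀L²/30 = 3·10²/30 = 10 kN·m
  R_B = 7w₀L/20 = 7·3·10/20 = 21/2 kN
  M_B = -w₀L²/20 = -3·10²/20 = -15 kN·m
Superposition: R_A = 21217/250 kN, M_A = 11228/75 kN·m, R_B = 21533/250 kN, M_B = -11027/75 kN·m

R_A = 21217/250 kN, M_A = 11228/75 kN·m, R_B = 21533/250 kN, M_B = -11027/75 kN·m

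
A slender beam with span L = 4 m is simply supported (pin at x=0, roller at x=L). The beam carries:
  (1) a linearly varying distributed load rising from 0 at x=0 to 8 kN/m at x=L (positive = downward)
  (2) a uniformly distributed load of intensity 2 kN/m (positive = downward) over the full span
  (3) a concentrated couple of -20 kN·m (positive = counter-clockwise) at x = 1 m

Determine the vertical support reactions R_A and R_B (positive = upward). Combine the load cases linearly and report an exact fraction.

R_A = 13/3 kN, R_B = 59/3 kN

Load 1 — triangular load w₀=8 kN/m (0→w₀ over full span):
  R_A = w₀L/6 = 8·4/6 = 16/3 kN
  R_B = w₀L/3 = 8·4/3 = 32/3 kN
Load 2 — uniform load w=2 kN/m over full span:
  R_A = wL/2 = 2·4/2 = 4 kN
  R_B = wL/2 = 2·4/2 = 4 kN
Load 3 — applied couple M₀=-20 kN·m at a=1 m (b=L-a=3):
  R_A = M₀/L = (-20)/4 = -5 kN
  R_B = -M₀/L = -(-20)/4 = 5 kN
Superposition: R_A = 13/3 kN, R_B = 59/3 kN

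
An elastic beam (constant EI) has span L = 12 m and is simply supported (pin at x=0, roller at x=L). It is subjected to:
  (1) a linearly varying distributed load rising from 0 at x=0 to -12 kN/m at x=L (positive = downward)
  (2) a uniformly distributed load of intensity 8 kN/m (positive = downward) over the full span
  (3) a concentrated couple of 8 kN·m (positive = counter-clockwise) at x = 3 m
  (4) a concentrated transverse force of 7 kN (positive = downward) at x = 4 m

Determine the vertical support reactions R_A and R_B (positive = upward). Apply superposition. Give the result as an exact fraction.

Load 1 — triangular load w₀=-12 kN/m (0→w₀ over full span):
  R_A = w₀L/6 = (-12)·12/6 = -24 kN
  R_B = w₀L/3 = (-12)·12/3 = -48 kN
Load 2 — uniform load w=8 kN/m over full span:
  R_A = wL/2 = 8·12/2 = 48 kN
  R_B = wL/2 = 8·12/2 = 48 kN
Load 3 — applied couple M₀=8 kN·m at a=3 m (b=L-a=9):
  R_A = M₀/L = 8/12 = 2/3 kN
  R_B = -M₀/L = -8/12 = -2/3 kN
Load 4 — point force P=7 kN at a=4 m (b=L-a=8):
  R_A = Pb/L = 7·8/12 = 14/3 kN
  R_B = Pa/L = 7·4/12 = 7/3 kN
Superposition: R_A = 88/3 kN, R_B = 5/3 kN

R_A = 88/3 kN, R_B = 5/3 kN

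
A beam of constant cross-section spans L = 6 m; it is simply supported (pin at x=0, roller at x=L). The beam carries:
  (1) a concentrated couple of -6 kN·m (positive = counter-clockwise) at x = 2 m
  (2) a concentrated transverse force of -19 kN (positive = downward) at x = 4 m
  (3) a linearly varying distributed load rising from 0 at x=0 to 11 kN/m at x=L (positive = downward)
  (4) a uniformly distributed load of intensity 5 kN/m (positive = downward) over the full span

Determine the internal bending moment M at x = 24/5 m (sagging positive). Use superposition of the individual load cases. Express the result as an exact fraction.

M(24/5) = 2426/125 kN·m

Load 1 — applied couple M₀=-6 kN·m at a=2 m (b=L-a=4):
  M_1 = M₀x/L - M₀  [x>a] = (-6)·(24/5)/6 - (-6) = 6/5 kN·m
Load 2 — point force P=-19 kN at a=4 m (b=L-a=2):
  M_2 = Pa(L-x)/L  [x>a] = (-19)·4·(6-(24/5))/6 = -76/5 kN·m
Load 3 — triangular load w₀=11 kN/m (0→w₀ over full span):
  M_3 = w₀Lx/6 - w₀x³/(6L) = 11·6·(24/5)/6 - 11·(24/5)³/(6·6) = 2376/125 kN·m
Load 4 — uniform load w=5 kN/m over full span:
  M_4 = wx(L-x)/2 = 5·(24/5)·(6-(24/5))/2 = 72/5 kN·m
Superposition: M = Σ M_i = 2426/125 kN·m ≈ 19.408000 kN·m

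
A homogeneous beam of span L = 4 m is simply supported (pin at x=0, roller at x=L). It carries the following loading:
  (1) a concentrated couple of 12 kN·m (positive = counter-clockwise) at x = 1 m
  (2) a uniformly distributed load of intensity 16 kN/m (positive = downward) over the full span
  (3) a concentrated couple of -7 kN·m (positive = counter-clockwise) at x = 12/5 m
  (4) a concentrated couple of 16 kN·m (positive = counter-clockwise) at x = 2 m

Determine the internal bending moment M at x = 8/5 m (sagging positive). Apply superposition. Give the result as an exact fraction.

M(8/5) = 678/25 kN·m

Load 1 — applied couple M₀=12 kN·m at a=1 m (b=L-a=3):
  M_1 = M₀x/L - M₀  [x>a] = 12·(8/5)/4 - 12 = -36/5 kN·m
Load 2 — uniform load w=16 kN/m over full span:
  M_2 = wx(L-x)/2 = 16·(8/5)·(4-(8/5))/2 = 768/25 kN·m
Load 3 — applied couple M₀=-7 kN·m at a=12/5 m (b=L-a=8/5):
  M_3 = M₀x/L  [x≤a] = (-7)·(8/5)/4 = -14/5 kN·m
Load 4 — applied couple M₀=16 kN·m at a=2 m (b=L-a=2):
  M_4 = M₀x/L  [x≤a] = 16·(8/5)/4 = 32/5 kN·m
Superposition: M = Σ M_i = 678/25 kN·m ≈ 27.120000 kN·m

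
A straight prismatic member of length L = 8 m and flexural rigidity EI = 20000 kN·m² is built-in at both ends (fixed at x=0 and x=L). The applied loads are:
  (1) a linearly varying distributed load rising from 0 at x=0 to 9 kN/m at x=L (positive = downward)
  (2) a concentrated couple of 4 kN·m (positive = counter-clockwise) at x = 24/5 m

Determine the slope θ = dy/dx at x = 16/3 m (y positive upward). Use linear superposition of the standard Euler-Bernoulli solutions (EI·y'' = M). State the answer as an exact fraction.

θ(16/3) = 307/421875 rad

Load 1 — triangular load w₀=9 kN/m (0→w₀ over full span):
  θ_1 = -w₀(2x(L-x)(L-2x)(x+2L)+x²(L-x)²)/(120LEI) = -9·(2·(16/3)·(8-(16/3))·(8-2·(16/3))·((16/3)+2·8)+(16/3)²·(8-(16/3))²)/(120·8·20000) = 56/84375 rad
Load 2 — applied couple M₀=4 kN·m at a=24/5 m (b=L-a=16/5):
  θ_2 = (R_Ax²/2 - M_Ax - M₀(x-a))/EI  [x>a] with R_A=18/25, M_A=32/25 = ((18/25)·(16/3)²/2 - (32/25)·(16/3) - 4·((16/3)-(24/5)))/20000 = 1/15625 rad
Superposition: θ = Σ θ_i = 307/421875 rad ≈ 0.000728 rad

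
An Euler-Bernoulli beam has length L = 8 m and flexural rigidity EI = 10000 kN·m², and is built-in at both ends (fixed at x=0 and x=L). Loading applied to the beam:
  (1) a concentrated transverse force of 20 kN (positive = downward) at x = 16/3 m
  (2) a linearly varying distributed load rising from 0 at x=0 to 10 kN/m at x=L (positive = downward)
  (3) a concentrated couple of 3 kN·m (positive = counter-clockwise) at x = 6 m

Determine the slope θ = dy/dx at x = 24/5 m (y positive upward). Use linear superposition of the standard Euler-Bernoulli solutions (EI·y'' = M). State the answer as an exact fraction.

θ(24/5) = 12821/11250000 rad

Load 1 — point force P=20 kN at a=16/3 m (b=L-a=8/3):
  θ_1 = -Pb²x(2aL-(3a+b)x)/(2L³EI)  [x≤a] = -20·(8/3)²·(24/5)·(2·(16/3)·8-(3·(16/3)+(8/3))·(24/5))/(2·8³·10000) = 8/28125 rad
Load 2 — triangular load w₀=10 kN/m (0→w₀ over full span):
  θ_2 = -w₀(2x(L-x)(L-2x)(x+2L)+x²(L-x)²)/(120LEI) = -10·(2·(24/5)·(8-(24/5))·(8-2·(24/5))·((24/5)+2·8)+(24/5)²·(8-(24/5))²)/(120·8·10000) = 64/78125 rad
Load 3 — applied couple M₀=3 kN·m at a=6 m (b=L-a=2):
  θ_3 = (R_Ax²/2 - M_Ax)/EI  [x≤a] with R_A=27/64, M_A=15/16 = ((27/64)·(24/5)²/2 - (15/16)·(24/5))/10000 = 9/250000 rad
Superposition: θ = Σ θ_i = 12821/11250000 rad ≈ 0.001140 rad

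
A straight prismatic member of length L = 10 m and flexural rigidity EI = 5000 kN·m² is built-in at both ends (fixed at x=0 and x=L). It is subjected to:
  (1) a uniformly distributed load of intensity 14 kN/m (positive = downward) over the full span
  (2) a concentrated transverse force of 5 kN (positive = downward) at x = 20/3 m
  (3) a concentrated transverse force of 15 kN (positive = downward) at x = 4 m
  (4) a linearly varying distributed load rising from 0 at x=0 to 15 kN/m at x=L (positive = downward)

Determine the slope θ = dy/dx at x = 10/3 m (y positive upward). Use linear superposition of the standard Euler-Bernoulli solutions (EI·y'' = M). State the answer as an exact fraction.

θ(10/3) = -4828/151875 rad

Load 1 — uniform load w=14 kN/m over full span:
  θ_1 = -wx(L-x)(L-2x)/(12EI) = -14·(10/3)·(10-(10/3))·(10-2·(10/3))/(12·5000) = -7/405 rad
Load 2 — point force P=5 kN at a=20/3 m (b=L-a=10/3):
  θ_2 = -Pb²x(2aL-(3a+b)x)/(2L³EI)  [x≤a] = -5·(10/3)²·(10/3)·(2·(20/3)·10-(3·(20/3)+(10/3))·(10/3))/(2·10³·5000) = -1/972 rad
Load 3 — point force P=15 kN at a=4 m (b=L-a=6):
  θ_3 = -Pb²x(2aL-(3a+b)x)/(2L³EI)  [x≤a] = -15·6²·(10/3)·(2·4·10-(3·4+6)·(10/3))/(2·10³·5000) = -9/2500 rad
Load 4 — triangular load w₀=15 kN/m (0→w₀ over full span):
  θ_4 = -w₀(2x(L-x)(L-2x)(x+2L)+x²(L-x)²)/(120LEI) = -15·(2·(10/3)·(10-(10/3))·(10-2·(10/3))·((10/3)+2·10)+(10/3)²·(10-(10/3))²)/(120·10·5000) = -4/405 rad
Superposition: θ = Σ θ_i = -4828/151875 rad ≈ -0.031789 rad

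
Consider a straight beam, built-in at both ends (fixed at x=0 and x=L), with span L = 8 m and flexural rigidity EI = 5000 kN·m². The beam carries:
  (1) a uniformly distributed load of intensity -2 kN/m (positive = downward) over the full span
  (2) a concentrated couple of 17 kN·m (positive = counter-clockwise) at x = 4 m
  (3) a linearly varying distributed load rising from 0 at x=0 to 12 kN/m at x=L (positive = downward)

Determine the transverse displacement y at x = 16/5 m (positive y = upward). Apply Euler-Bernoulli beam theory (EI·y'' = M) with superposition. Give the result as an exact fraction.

y(16/5) = -80692/9765625 m

Load 1 — uniform load w=-2 kN/m over full span:
  y_1 = -wx²(L-x)²/(24EI) = -(-2)·(16/5)²·(8-(16/5))²/(24·5000) = 1536/390625 m
Load 2 — applied couple M₀=17 kN·m at a=4 m (b=L-a=4):
  y_2 = (R_Ax³/6 - M_Ax²/2)/EI  [x≤a] with R_A=51/16, M_A=17/4 = ((51/16)·(16/5)³/6 - (17/4)·(16/5)²/2)/5000 = -68/78125 m
Load 3 — triangular load w₀=12 kN/m (0→w₀ over full span):
  y_3 = -w₀x²(L-x)²(x+2L)/(120LEI) = -12·(16/5)²·(8-(16/5))²·((16/5)+2·8)/(120·8·5000) = -110592/9765625 m
Superposition: y = Σ y_i = -80692/9765625 m ≈ -0.008263 m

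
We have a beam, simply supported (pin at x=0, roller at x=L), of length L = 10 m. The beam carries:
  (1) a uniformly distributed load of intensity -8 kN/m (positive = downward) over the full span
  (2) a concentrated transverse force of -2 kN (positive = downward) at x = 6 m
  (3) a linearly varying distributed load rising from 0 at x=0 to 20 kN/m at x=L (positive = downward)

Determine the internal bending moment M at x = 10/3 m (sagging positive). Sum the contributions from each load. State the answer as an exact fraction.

Load 1 — uniform load w=-8 kN/m over full span:
  M_1 = wx(L-x)/2 = (-8)·(10/3)·(10-(10/3))/2 = -800/9 kN·m
Load 2 — point force P=-2 kN at a=6 m (b=L-a=4):
  M_2 = Pbx/L  [x≤a] = (-2)·4·(10/3)/10 = -8/3 kN·m
Load 3 — triangular load w₀=20 kN/m (0→w₀ over full span):
  M_3 = w₀Lx/6 - w₀x³/(6L) = 20·10·(10/3)/6 - 20·(10/3)³/(6·10) = 8000/81 kN·m
Superposition: M = Σ M_i = 584/81 kN·m ≈ 7.209877 kN·m

M(10/3) = 584/81 kN·m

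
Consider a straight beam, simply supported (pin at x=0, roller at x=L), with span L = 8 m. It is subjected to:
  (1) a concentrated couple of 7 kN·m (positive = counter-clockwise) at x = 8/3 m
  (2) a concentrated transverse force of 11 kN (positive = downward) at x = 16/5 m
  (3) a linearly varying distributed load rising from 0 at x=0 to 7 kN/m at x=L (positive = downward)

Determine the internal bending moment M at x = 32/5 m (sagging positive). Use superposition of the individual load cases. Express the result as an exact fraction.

M(32/5) = 3393/125 kN·m

Load 1 — applied couple M₀=7 kN·m at a=8/3 m (b=L-a=16/3):
  M_1 = M₀x/L - M₀  [x>a] = 7·(32/5)/8 - 7 = -7/5 kN·m
Load 2 — point force P=11 kN at a=16/5 m (b=L-a=24/5):
  M_2 = Pa(L-x)/L  [x>a] = 11·(16/5)·(8-(32/5))/8 = 176/25 kN·m
Load 3 — triangular load w₀=7 kN/m (0→w₀ over full span):
  M_3 = w₀Lx/6 - w₀x³/(6L) = 7·8·(32/5)/6 - 7·(32/5)³/(6·8) = 2688/125 kN·m
Superposition: M = Σ M_i = 3393/125 kN·m ≈ 27.144000 kN·m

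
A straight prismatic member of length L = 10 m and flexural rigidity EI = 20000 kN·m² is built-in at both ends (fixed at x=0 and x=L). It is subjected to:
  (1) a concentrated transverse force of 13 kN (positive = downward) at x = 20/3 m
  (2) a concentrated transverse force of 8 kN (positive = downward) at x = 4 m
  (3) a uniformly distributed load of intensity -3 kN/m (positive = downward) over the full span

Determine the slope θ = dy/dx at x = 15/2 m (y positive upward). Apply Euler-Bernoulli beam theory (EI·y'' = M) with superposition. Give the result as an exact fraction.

θ(15/2) = 3613/14400000 rad

Load 1 — point force P=13 kN at a=20/3 m (b=L-a=10/3):
  θ_1 = Pa²(L-x)(2bL-(3b+a)(L-x))/(2L³EI)  [x>a] = 13·(20/3)²·(10-(15/2))·(2·(10/3)·10-(3·(10/3)+(20/3))·(10-(15/2)))/(2·10³·20000) = 13/14400 rad
Load 2 — point force P=8 kN at a=4 m (b=L-a=6):
  θ_2 = Pa²(L-x)(2bL-(3b+a)(L-x))/(2L³EI)  [x>a] = 8·4²·(10-(15/2))·(2·6·10-(3·6+4)·(10-(15/2)))/(2·10³·20000) = 13/25000 rad
Load 3 — uniform load w=-3 kN/m over full span:
  θ_3 = -wx(L-x)(L-2x)/(12EI) = -(-3)·(15/2)·(10-(15/2))·(10-2·(15/2))/(12·20000) = -3/2560 rad
Superposition: θ = Σ θ_i = 3613/14400000 rad ≈ 0.000251 rad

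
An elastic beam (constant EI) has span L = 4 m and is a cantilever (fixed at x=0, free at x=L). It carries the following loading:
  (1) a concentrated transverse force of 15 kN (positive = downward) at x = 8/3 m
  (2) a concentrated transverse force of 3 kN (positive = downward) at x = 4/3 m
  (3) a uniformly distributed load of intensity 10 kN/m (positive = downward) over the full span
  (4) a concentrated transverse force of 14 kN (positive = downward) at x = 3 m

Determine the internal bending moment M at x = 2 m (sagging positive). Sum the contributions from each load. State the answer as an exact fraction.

M(2) = -44 kN·m

Load 1 — point force P=15 kN at a=8/3 m (b=L-a=4/3):
  M_1 = -P(a-x)  [x≤a] = -15·((8/3)-2) = -10 kN·m
Load 2 — point force P=3 kN at a=4/3 m (b=L-a=8/3):
  M_2 = 0  [x>a] = 0 kN·m
Load 3 — uniform load w=10 kN/m over full span:
  M_3 = -w(L-x)²/2 = -10·(4-2)²/2 = -20 kN·m
Load 4 — point force P=14 kN at a=3 m (b=L-a=1):
  M_4 = -P(a-x)  [x≤a] = -14·(3-2) = -14 kN·m
Superposition: M = Σ M_i = -44 kN·m ≈ -44.000000 kN·m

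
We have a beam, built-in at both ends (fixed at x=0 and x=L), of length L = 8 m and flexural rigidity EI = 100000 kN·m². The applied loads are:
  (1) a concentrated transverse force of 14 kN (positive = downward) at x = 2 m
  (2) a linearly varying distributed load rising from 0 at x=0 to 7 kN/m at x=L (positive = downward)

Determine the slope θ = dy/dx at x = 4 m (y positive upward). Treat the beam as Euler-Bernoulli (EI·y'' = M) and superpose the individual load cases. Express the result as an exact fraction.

Load 1 — point force P=14 kN at a=2 m (b=L-a=6):
  θ_1 = Pa²(L-x)(2bL-(3b+a)(L-x))/(2L³EI)  [x>a] = 14·2²·(8-4)·(2·6·8-(3·6+2)·(8-4))/(2·8³·100000) = 7/200000 rad
Load 2 — triangular load w₀=7 kN/m (0→w₀ over full span):
  θ_2 = -w₀(2x(L-x)(L-2x)(x+2L)+x²(L-x)²)/(120LEI) = -7·(2·4·(8-4)·(8-2·4)·(4+2·8)+4²·(8-4)²)/(120·8·100000) = -7/375000 rad
Superposition: θ = Σ θ_i = 49/3000000 rad ≈ 0.000016 rad

θ(4) = 49/3000000 rad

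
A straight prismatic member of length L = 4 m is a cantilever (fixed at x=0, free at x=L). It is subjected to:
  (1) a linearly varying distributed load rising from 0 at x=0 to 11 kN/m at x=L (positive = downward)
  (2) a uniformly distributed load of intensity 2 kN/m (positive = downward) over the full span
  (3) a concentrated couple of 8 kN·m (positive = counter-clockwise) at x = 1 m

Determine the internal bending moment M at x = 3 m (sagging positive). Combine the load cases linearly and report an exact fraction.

Load 1 — triangular load w₀=11 kN/m (0→w₀ over full span):
  M_1 = w₀Lx/2 - w₀L²/3 - w₀x³/(6L) = 11·4·3/2 - 11·4²/3 - 11·3³/(6·4) = -121/24 kN·m
Load 2 — uniform load w=2 kN/m over full span:
  M_2 = -w(L-x)²/2 = -2·(4-3)²/2 = -1 kN·m
Load 3 — applied couple M₀=8 kN·m at a=1 m (b=L-a=3):
  M_3 = 0  [x>a] = 0 kN·m
Superposition: M = Σ M_i = -145/24 kN·m ≈ -6.041667 kN·m

M(3) = -145/24 kN·m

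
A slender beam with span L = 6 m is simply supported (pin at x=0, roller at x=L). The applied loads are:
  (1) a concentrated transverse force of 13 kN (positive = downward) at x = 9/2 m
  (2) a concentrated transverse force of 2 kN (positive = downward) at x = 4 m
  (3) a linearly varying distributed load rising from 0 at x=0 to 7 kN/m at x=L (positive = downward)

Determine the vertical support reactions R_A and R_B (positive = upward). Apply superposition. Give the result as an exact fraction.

R_A = 131/12 kN, R_B = 301/12 kN

Load 1 — point force P=13 kN at a=9/2 m (b=L-a=3/2):
  R_A = Pb/L = 13·(3/2)/6 = 13/4 kN
  R_B = Pa/L = 13·(9/2)/6 = 39/4 kN
Load 2 — point force P=2 kN at a=4 m (b=L-a=2):
  R_A = Pb/L = 2·2/6 = 2/3 kN
  R_B = Pa/L = 2·4/6 = 4/3 kN
Load 3 — triangular load w₀=7 kN/m (0→w₀ over full span):
  R_A = w₀L/6 = 7·6/6 = 7 kN
  R_B = w₀L/3 = 7·6/3 = 14 kN
Superposition: R_A = 131/12 kN, R_B = 301/12 kN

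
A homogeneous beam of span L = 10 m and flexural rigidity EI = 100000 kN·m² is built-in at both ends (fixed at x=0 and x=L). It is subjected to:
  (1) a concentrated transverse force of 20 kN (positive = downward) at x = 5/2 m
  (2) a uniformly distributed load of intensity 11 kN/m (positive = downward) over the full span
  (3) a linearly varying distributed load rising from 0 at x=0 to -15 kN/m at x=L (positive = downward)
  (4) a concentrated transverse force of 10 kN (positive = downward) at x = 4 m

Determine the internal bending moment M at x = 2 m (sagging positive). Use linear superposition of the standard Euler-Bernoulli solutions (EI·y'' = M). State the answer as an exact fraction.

Load 1 — point force P=20 kN at a=5/2 m (b=L-a=15/2):
  M_1 = Pb²(3a+b)x/L³ - Pab²/L²  [x≤a] = 20·(15/2)²·(3·(5/2)+(15/2))·2/10³ - 20·(5/2)·(15/2)²/10² = 45/8 kN·m
Load 2 — uniform load w=11 kN/m over full span:
  M_2 = wLx/2 - wL²/12 - wx²/2 = 11·10·2/2 - 11·10²/12 - 11·2²/2 = -11/3 kN·m
Load 3 — triangular load w₀=-15 kN/m (0→w₀ over full span):
  M_3 = 3w₀Lx/20 - w₀L²/30 - w₀x³/(6L) = 3·(-15)·10·2/20 - (-15)·10²/30 - (-15)·2³/(6·10) = 7 kN·m
Load 4 — point force P=10 kN at a=4 m (b=L-a=6):
  M_4 = Pb²(3a+b)x/L³ - Pab²/L²  [x≤a] = 10·6²·(3·4+6)·2/10³ - 10·4·6²/10² = -36/25 kN·m
Superposition: M = Σ M_i = 4511/600 kN·m ≈ 7.518333 kN·m

M(2) = 4511/600 kN·m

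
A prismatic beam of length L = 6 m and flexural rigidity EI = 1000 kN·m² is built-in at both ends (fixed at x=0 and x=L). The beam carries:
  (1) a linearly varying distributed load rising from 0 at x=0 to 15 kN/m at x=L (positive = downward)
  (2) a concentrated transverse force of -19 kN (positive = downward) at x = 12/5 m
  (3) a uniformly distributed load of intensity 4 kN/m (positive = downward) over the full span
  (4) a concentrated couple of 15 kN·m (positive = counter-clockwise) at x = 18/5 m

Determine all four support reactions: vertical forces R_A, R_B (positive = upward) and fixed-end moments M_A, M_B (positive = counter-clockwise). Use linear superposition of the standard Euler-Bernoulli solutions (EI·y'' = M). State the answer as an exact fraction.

Load 1 — triangular load w₀=15 kN/m (0→w₀ over full span):
  R_A = 3w₀L/20 = 3·15·6/20 = 27/2 kN
  M_A = w₀L²/30 = 15·6²/30 = 18 kN·m
  R_B = 7w₀L/20 = 7·15·6/20 = 63/2 kN
  M_B = -w₀L²/20 = -15·6²/20 = -27 kN·m
Load 2 — point force P=-19 kN at a=12/5 m (b=L-a=18/5):
  R_A = Pb²(3a+b)/L³ = (-19)·(18/5)²·(3·(12/5)+(18/5))/6³ = -1539/125 kN
  M_A = Pab²/L² = (-19)·(12/5)·(18/5)²/6² = -2052/125 kN·m
  R_B = Pa²(a+3b)/L³ = (-19)·(12/5)²·((12/5)+3·(18/5))/6³ = -836/125 kN
  M_B = -Pa²b/L² = -(-19)·(12/5)²·(18/5)/6² = 1368/125 kN·m
Load 3 — uniform load w=4 kN/m over full span:
  R_A = wL/2 = 4·6/2 = 12 kN
  M_A = wL²/12 = 4·6²/12 = 12 kN·m
  R_B = wL/2 = 4·6/2 = 12 kN
  M_B = -wL²/12 = -4·6²/12 = -12 kN·m
Load 4 — applied couple M₀=15 kN·m at a=18/5 m (b=L-a=12/5):
  R_A = 6M₀ab/L³ = 6·15·(18/5)·(12/5)/6³ = 18/5 kN
  M_A = M₀b(2a-b)/L² = 15·(12/5)·(2·(18/5)-(12/5))/6² = 24/5 kN·m
  R_B = -6M₀ab/L³ = -6·15·(18/5)·(12/5)/6³ = -18/5 kN
  M_B = M₀a(2b-a)/L² = 15·(18/5)·(2·(12/5)-(18/5))/6² = 9/5 kN·m
Superposition: R_A = 4197/250 kN, M_A = 2298/125 kN·m, R_B = 8303/250 kN, M_B = -3282/125 kN·m

R_A = 4197/250 kN, M_A = 2298/125 kN·m, R_B = 8303/250 kN, M_B = -3282/125 kN·m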